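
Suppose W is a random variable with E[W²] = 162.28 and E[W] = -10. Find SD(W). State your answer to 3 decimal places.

7.892

var(W) = 162.28 − (-10)² = 62.28
SD(W) = √62.28 ≈ 7.892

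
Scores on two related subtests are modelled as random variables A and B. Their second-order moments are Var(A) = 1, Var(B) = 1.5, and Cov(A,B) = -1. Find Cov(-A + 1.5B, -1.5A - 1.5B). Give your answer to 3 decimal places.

Cov(-A + 1.5B, -1.5A - 1.5B) = (-1)(-1.5)Var(A) + (1.5)(-1.5)Var(B) + [(-1)(-1.5) + (1.5)(-1.5)]Cov(A,B)
= 1.5·1 + -2.25·1.5 + -0.75·-1 = -1.125

-1.125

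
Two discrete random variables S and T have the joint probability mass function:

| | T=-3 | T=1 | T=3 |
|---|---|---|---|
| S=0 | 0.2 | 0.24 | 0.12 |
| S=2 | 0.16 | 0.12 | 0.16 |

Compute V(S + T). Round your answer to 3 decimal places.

7.360

E[S] = 0.88,  E[T] = 0.12,  E[ST] = 0.24
V(S) = 1.76 − (0.88)² = 0.9856;  V(T) = 6.12 − (0.12)² = 6.1056
cov(S,T) = 0.24 − (0.88)(0.12) = 0.1344
V(S + T) = (1)²·0.9856 + (1)²·6.1056 + 2·(1)·(1)·0.1344 = 7.36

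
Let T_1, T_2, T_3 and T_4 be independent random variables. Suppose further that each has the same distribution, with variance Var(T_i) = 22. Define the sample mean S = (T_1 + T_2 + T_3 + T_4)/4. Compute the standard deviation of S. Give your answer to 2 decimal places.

By independence, Var(S) = (0.25)²Var(T_1) + (0.25)²Var(T_2) + (0.25)²Var(T_3) + (0.25)²Var(T_4)
= (0.25)²·22 + (0.25)²·22 + (0.25)²·22 + (0.25)²·22 = 5.5
SD(S) = √5.5 ≈ 2.35

2.35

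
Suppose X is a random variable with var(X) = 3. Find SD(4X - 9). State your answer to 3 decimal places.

var(4X - 9) = (4)²·3 = 48
SD(4X - 9) = √48 ≈ 6.928

6.928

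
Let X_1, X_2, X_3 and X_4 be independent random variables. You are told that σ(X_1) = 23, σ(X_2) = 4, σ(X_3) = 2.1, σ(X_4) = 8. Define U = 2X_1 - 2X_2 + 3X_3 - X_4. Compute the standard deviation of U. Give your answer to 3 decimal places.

47.788

Var(X_1) = 529, Var(X_2) = 16, Var(X_3) = 4.41, Var(X_4) = 64
By independence, Var(U) = (2)²Var(X_1) + (-2)²Var(X_2) + (3)²Var(X_3) + (-1)²Var(X_4)
= (2)²·529 + (-2)²·16 + (3)²·4.41 + (-1)²·64 = 2283.69
σ(U) = √2283.69 ≈ 47.788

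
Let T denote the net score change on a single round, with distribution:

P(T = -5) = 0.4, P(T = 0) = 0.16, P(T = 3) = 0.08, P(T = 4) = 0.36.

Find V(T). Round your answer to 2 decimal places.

E[T] = (-5)(0.4) + (0)(0.16) + (3)(0.08) + (4)(0.36) = -0.32
E[T²] = (-5)²(0.4) + (0)²(0.16) + (3)²(0.08) + (4)²(0.36) = 16.48
V(T) = E[T²] − (E[T])² = 16.48 − (-0.32)² = 16.3776

16.38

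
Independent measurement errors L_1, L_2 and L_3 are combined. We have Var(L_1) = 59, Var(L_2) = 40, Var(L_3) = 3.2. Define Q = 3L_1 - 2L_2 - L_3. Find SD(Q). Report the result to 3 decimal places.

By independence, Var(Q) = (3)²Var(L_1) + (-2)²Var(L_2) + (-1)²Var(L_3)
= (3)²·59 + (-2)²·40 + (-1)²·3.2 = 694.2
SD(Q) = √694.2 ≈ 26.348

26.348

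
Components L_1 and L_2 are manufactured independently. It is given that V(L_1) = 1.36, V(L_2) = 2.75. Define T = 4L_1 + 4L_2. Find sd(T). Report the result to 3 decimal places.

By independence, V(T) = (4)²V(L_1) + (4)²V(L_2)
= (4)²·1.36 + (4)²·2.75 = 65.76
sd(T) = √65.76 ≈ 8.109

8.109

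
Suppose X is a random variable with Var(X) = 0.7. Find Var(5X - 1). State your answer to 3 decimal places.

Var(5X - 1) = (5)²·Var(X) = 25·0.7 = 17.5

17.500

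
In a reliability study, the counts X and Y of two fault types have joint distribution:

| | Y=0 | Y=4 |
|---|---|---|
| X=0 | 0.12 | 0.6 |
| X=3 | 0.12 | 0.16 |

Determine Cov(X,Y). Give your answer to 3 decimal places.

-0.634

E[X] = 0.84,  E[Y] = 3.04
E[XY] = 1.92
Cov(X,Y) = E[XY] − E[X]E[Y] = 1.92 − (0.84)(3.04) = -0.6336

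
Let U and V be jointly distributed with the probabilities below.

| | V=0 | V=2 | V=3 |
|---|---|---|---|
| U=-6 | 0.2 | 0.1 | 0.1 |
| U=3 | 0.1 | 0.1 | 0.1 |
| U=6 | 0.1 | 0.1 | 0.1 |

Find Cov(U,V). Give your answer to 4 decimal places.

E[U] = 0.3,  E[V] = 1.5
E[UV] = 1.5
Cov(U,V) = E[UV] − E[U]E[V] = 1.5 − (0.3)(1.5) = 1.05

1.0500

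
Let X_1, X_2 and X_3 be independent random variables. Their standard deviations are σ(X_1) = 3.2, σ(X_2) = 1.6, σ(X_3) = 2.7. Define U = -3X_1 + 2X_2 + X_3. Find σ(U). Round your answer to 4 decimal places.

10.4733

Var(X_1) = 10.24, Var(X_2) = 2.56, Var(X_3) = 7.29
By independence, Var(U) = (-3)²Var(X_1) + (2)²Var(X_2) + (1)²Var(X_3)
= (-3)²·10.24 + (2)²·2.56 + (1)²·7.29 = 109.69
σ(U) = √109.69 ≈ 10.4733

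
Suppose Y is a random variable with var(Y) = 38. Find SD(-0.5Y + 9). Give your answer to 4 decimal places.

var(-0.5Y + 9) = (-0.5)²·38 = 9.5
SD(-0.5Y + 9) = √9.5 ≈ 3.0822

3.0822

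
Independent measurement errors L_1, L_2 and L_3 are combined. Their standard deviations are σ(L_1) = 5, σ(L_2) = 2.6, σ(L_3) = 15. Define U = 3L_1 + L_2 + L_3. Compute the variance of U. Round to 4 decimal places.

Var(L_1) = 25, Var(L_2) = 6.76, Var(L_3) = 225
By independence, Var(U) = (3)²Var(L_1) + (1)²Var(L_2) + (1)²Var(L_3)
= (3)²·25 + (1)²·6.76 + (1)²·225 = 456.76

456.7600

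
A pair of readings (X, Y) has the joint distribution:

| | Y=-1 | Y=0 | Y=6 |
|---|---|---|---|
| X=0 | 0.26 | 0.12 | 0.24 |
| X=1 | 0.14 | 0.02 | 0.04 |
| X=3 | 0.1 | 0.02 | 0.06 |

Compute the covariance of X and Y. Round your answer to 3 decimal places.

E[X] = 0.74,  E[Y] = 1.54
E[XY] = 0.88
Cov(X,Y) = E[XY] − E[X]E[Y] = 0.88 − (0.74)(1.54) = -0.2596

-0.260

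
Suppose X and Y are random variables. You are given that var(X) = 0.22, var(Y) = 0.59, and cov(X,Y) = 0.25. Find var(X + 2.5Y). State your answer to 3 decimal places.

var(X + 2.5Y) = (1)²·var(X) + (2.5)²·var(Y) + 2·(1)·(2.5)·cov(X,Y)
= 1·0.22 + 6.25·0.59 + 5·0.25 = 5.1575

5.158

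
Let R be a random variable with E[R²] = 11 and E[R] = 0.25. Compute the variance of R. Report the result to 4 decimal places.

10.9375

Var(R) = 11 − (0.25)² = 10.9375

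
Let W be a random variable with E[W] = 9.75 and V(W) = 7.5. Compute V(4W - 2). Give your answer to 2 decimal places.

V(4W - 2) = (4)²·V(W) = 16·7.5 = 120

120.00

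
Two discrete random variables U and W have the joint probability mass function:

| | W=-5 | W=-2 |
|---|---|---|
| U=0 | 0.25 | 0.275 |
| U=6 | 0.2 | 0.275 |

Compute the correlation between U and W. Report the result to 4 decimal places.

0.0553

E[U] = 2.85,  E[W] = -3.35
E[UW] = -9.3
Cov(U,W) = E[UW] − E[U]E[W] = -9.3 − (2.85)(-3.35) = 0.2475
V(U) = 8.9775,  V(W) = 2.2275
ρ = 0.2475 / √(8.9775·2.2275) ≈ 0.0553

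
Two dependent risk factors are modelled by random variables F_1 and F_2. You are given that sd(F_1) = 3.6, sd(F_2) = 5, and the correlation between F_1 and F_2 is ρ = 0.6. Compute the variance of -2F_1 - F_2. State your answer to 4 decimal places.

120.0400

V(F_1) = (3.6)² = 12.96;  V(F_2) = (5)² = 25
Cov(F_1,F_2) = ρ·sd(F_1)·sd(F_2) = 0.6·3.6·5 = 10.8
V(-2F_1 - F_2) = (-2)²·V(F_1) + (-1)²·V(F_2) + 2·(-2)·(-1)·Cov(F_1,F_2)
= 4·12.96 + 1·25 + 4·10.8 = 120.04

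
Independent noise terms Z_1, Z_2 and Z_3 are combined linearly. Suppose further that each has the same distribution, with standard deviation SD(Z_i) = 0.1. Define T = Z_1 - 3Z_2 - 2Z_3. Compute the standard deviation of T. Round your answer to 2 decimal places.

0.37

Var(Z_i) = (0.1)² = 0.01
By independence, Var(T) = (1)²Var(Z_1) + (-3)²Var(Z_2) + (-2)²Var(Z_3)
= (1)²·0.01 + (-3)²·0.01 + (-2)²·0.01 = 0.14
SD(T) = √0.14 ≈ 0.37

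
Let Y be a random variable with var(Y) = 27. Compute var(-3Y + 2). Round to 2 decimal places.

var(-3Y + 2) = (-3)²·var(Y) = 9·27 = 243

243.00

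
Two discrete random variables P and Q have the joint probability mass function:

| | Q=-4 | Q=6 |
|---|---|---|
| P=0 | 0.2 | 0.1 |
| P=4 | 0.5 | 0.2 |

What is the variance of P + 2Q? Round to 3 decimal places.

E[P] = 2.8,  E[Q] = -1,  E[PQ] = -3.2
Var(P) = 11.2 − (2.8)² = 3.36;  Var(Q) = 22 − (-1)² = 21
cov(P,Q) = -3.2 − (2.8)(-1) = -0.4
Var(P + 2Q) = (1)²·3.36 + (2)²·21 + 2·(1)·(2)·-0.4 = 85.76

85.760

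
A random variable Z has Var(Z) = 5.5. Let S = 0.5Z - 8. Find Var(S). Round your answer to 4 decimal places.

Var(0.5Z - 8) = (0.5)²·Var(Z) = 0.25·5.5 = 1.375

1.3750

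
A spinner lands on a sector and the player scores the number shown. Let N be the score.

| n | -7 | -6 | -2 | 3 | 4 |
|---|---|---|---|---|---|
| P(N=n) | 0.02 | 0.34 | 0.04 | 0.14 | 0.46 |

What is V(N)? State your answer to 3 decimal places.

22.000

E[N] = (-7)(0.02) + (-6)(0.34) + (-2)(0.04) + (3)(0.14) + (4)(0.46) = 0
E[N²] = (-7)²(0.02) + (-6)²(0.34) + (-2)²(0.04) + (3)²(0.14) + (4)²(0.46) = 22
V(N) = E[N²] − (E[N])² = 22 − (0)² = 22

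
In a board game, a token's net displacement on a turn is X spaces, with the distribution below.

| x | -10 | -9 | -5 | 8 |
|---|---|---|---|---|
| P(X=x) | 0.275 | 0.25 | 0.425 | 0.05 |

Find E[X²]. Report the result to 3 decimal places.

E[X²] = (-10)²(0.275) + (-9)²(0.25) + (-5)²(0.425) + (8)²(0.05) = 61.575

61.575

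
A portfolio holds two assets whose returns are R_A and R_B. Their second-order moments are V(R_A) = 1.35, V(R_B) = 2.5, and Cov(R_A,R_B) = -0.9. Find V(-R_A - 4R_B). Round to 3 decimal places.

V(-R_A - 4R_B) = (-1)²·V(R_A) + (-4)²·V(R_B) + 2·(-1)·(-4)·Cov(R_A,R_B)
= 1·1.35 + 16·2.5 + 8·-0.9 = 34.15

34.150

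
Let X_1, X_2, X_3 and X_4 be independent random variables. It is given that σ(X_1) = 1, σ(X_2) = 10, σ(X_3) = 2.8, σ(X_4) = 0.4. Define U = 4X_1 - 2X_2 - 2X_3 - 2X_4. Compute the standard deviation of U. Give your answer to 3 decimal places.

var(X_1) = 1, var(X_2) = 100, var(X_3) = 7.84, var(X_4) = 0.16
By independence, var(U) = (4)²var(X_1) + (-2)²var(X_2) + (-2)²var(X_3) + (-2)²var(X_4)
= (4)²·1 + (-2)²·100 + (-2)²·7.84 + (-2)²·0.16 = 448
σ(U) = √448 ≈ 21.166

21.166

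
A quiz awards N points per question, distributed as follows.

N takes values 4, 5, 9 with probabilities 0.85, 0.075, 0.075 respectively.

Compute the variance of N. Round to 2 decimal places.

E[N] = (4)(0.85) + (5)(0.075) + (9)(0.075) = 4.45
E[N²] = (4)²(0.85) + (5)²(0.075) + (9)²(0.075) = 21.55
V(N) = E[N²] − (E[N])² = 21.55 − (4.45)² = 1.7475

1.75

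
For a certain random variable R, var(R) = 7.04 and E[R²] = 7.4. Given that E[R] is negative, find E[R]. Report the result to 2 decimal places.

-0.60

(E[R])² = E[R²] − var(R) = 7.4 − 7.04 = 0.36
E[R] = −√0.36 = -0.6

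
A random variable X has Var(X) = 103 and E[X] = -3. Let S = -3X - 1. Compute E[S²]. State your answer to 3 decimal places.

E[-3X - 1] = -3·-3 − 1 = 8
Var(-3X - 1) = (-3)²·103 = 927
E[S²] = Var(S) + (E[S])² = 927 + (8)² = 991

991.000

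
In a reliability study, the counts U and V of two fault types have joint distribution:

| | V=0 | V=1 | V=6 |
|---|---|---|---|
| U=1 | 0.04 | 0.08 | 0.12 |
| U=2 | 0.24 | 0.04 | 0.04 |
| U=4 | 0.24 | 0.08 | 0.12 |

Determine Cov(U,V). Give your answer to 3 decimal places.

-0.403

E[U] = 2.64,  E[V] = 1.88
E[UV] = 4.56
Cov(U,V) = E[UV] − E[U]E[V] = 4.56 − (2.64)(1.88) = -0.4032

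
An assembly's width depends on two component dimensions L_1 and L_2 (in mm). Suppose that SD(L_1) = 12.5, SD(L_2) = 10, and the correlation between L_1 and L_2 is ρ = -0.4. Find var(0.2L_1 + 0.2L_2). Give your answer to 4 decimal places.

var(L_1) = (12.5)² = 156.25;  var(L_2) = (10)² = 100
cov(L_1,L_2) = ρ·SD(L_1)·SD(L_2) = -0.4·12.5·10 = -50
var(0.2L_1 + 0.2L_2) = (0.2)²·var(L_1) + (0.2)²·var(L_2) + 2·(0.2)·(0.2)·cov(L_1,L_2)
= 0.04·156.25 + 0.04·100 + 0.08·-50 = 6.25

6.2500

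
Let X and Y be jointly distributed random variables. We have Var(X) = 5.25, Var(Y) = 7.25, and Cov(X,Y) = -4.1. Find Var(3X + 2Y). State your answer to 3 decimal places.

27.050

Var(3X + 2Y) = (3)²·Var(X) + (2)²·Var(Y) + 2·(3)·(2)·Cov(X,Y)
= 9·5.25 + 4·7.25 + 12·-4.1 = 27.05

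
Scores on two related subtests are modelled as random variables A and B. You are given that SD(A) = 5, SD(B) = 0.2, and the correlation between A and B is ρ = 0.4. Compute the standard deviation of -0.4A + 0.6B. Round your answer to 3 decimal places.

1.955

Var(A) = (5)² = 25;  Var(B) = (0.2)² = 0.04
Cov(A,B) = ρ·SD(A)·SD(B) = 0.4·5·0.2 = 0.4
Var(-0.4A + 0.6B) = (-0.4)²·Var(A) + (0.6)²·Var(B) + 2·(-0.4)·(0.6)·Cov(A,B)
= 0.16·25 + 0.36·0.04 + -0.48·0.4 = 3.8224
SD(-0.4A + 0.6B) = √3.8224 ≈ 1.955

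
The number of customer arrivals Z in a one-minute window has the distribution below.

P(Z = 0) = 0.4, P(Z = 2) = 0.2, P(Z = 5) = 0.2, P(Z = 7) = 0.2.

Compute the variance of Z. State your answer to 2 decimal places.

7.76

E[Z] = (0)(0.4) + (2)(0.2) + (5)(0.2) + (7)(0.2) = 2.8
E[Z²] = (0)²(0.4) + (2)²(0.2) + (5)²(0.2) + (7)²(0.2) = 15.6
Var(Z) = E[Z²] − (E[Z])² = 15.6 − (2.8)² = 7.76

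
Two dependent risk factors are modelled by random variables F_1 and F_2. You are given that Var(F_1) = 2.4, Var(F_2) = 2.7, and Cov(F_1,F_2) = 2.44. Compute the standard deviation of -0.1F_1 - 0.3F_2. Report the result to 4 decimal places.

Var(-0.1F_1 - 0.3F_2) = (-0.1)²·Var(F_1) + (-0.3)²·Var(F_2) + 2·(-0.1)·(-0.3)·Cov(F_1,F_2)
= 0.01·2.4 + 0.09·2.7 + 0.06·2.44 = 0.4134
SD(-0.1F_1 - 0.3F_2) = √0.4134 ≈ 0.6430

0.6430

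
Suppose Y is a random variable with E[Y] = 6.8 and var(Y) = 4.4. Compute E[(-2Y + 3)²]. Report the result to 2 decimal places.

E[-2Y + 3] = -2·6.8 + 3 = -10.6
var(-2Y + 3) = (-2)²·4.4 = 17.6
E[(-2Y + 3)²] = var((-2Y + 3)) + (E[(-2Y + 3)])² = 17.6 + (-10.6)² = 129.96

129.96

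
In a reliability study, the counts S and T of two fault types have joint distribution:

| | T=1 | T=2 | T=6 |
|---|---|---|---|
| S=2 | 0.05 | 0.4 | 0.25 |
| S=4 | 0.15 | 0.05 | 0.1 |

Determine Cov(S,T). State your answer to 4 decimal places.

-0.2200

E[S] = 2.6,  E[T] = 3.2
E[ST] = 8.1
Cov(S,T) = E[ST] − E[S]E[T] = 8.1 − (2.6)(3.2) = -0.22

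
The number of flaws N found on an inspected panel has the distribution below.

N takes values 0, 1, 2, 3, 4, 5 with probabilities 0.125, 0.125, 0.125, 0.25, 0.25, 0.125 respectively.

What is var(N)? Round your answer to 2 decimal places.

E[N] = (0)(0.125) + (1)(0.125) + (2)(0.125) + (3)(0.25) + (4)(0.25) + (5)(0.125) = 2.75
E[N²] = (0)²(0.125) + (1)²(0.125) + (2)²(0.125) + (3)²(0.25) + (4)²(0.25) + (5)²(0.125) = 10
var(N) = E[N²] − (E[N])² = 10 − (2.75)² = 2.4375

2.44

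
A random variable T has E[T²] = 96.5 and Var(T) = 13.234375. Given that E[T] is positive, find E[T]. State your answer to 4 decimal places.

(E[T])² = E[T²] − Var(T) = 96.5 − 13.234375 = 83.265625
E[T] = √83.265625 = 9.125

9.1250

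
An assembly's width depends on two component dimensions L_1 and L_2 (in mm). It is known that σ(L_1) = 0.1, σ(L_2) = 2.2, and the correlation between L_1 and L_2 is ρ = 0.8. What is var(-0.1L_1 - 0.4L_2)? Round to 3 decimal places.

var(L_1) = (0.1)² = 0.01;  var(L_2) = (2.2)² = 4.84
Cov(L_1,L_2) = ρ·σ(L_1)·σ(L_2) = 0.8·0.1·2.2 = 0.176
var(-0.1L_1 - 0.4L_2) = (-0.1)²·var(L_1) + (-0.4)²·var(L_2) + 2·(-0.1)·(-0.4)·Cov(L_1,L_2)
= 0.01·0.01 + 0.16·4.84 + 0.08·0.176 = 0.78858

0.789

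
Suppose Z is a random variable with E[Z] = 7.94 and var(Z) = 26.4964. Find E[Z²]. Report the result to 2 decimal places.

E[Z²] = var(Z) + (E[Z])² = 26.4964 + (7.94)² = 89.54

89.54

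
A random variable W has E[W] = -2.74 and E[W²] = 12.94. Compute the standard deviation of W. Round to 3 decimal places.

Var(W) = 12.94 − (-2.74)² = 5.4324
sd(W) = √5.4324 ≈ 2.331

2.331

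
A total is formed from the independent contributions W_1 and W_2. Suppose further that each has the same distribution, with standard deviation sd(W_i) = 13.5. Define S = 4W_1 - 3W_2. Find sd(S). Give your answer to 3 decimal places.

var(W_i) = (13.5)² = 182.25
By independence, var(S) = (4)²var(W_1) + (-3)²var(W_2)
= (4)²·182.25 + (-3)²·182.25 = 4556.25
sd(S) = √4556.25 ≈ 67.500

67.500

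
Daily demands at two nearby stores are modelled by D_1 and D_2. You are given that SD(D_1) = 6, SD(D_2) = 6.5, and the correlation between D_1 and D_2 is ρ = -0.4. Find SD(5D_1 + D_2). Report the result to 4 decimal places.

Var(D_1) = (6)² = 36;  Var(D_2) = (6.5)² = 42.25
Cov(D_1,D_2) = ρ·SD(D_1)·SD(D_2) = -0.4·6·6.5 = -15.6
Var(5D_1 + D_2) = (5)²·Var(D_1) + (1)²·Var(D_2) + 2·(5)·(1)·Cov(D_1,D_2)
= 25·36 + 1·42.25 + 10·-15.6 = 786.25
SD(5D_1 + D_2) = √786.25 ≈ 28.0401

28.0401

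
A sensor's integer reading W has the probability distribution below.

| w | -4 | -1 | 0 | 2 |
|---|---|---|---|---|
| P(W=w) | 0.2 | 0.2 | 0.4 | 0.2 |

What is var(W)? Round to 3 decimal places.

3.840

E[W] = (-4)(0.2) + (-1)(0.2) + (0)(0.4) + (2)(0.2) = -0.6
E[W²] = (-4)²(0.2) + (-1)²(0.2) + (0)²(0.4) + (2)²(0.2) = 4.2
var(W) = E[W²] − (E[W])² = 4.2 − (-0.6)² = 3.84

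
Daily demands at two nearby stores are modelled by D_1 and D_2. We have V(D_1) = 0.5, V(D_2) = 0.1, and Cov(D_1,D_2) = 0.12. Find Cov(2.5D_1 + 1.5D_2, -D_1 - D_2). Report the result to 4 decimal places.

-1.8800

Cov(2.5D_1 + 1.5D_2, -D_1 - D_2) = (2.5)(-1)V(D_1) + (1.5)(-1)V(D_2) + [(2.5)(-1) + (1.5)(-1)]Cov(D_1,D_2)
= -2.5·0.5 + -1.5·0.1 + -4·0.12 = -1.88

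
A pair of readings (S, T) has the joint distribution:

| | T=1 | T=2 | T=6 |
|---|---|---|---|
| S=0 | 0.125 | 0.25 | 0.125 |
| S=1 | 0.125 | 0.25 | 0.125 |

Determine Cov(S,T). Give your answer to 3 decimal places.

0.000

E[S] = 0.5,  E[T] = 2.75
E[ST] = 1.375
Cov(S,T) = E[ST] − E[S]E[T] = 1.375 − (0.5)(2.75) = 0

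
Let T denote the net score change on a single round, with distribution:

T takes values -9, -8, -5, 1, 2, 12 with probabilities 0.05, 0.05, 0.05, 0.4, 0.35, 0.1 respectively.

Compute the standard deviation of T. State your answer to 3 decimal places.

4.823

E[T] = (-9)(0.05) + (-8)(0.05) + (-5)(0.05) + (1)(0.4) + (2)(0.35) + (12)(0.1) = 1.2
E[T²] = (-9)²(0.05) + (-8)²(0.05) + (-5)²(0.05) + (1)²(0.4) + (2)²(0.35) + (12)²(0.1) = 24.7
var(T) = E[T²] − (E[T])² = 24.7 − (1.2)² = 23.26
σ(T) = √23.26 ≈ 4.823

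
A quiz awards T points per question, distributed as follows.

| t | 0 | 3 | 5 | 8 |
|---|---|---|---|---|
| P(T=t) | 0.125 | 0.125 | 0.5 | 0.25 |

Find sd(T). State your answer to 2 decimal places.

E[T] = (0)(0.125) + (3)(0.125) + (5)(0.5) + (8)(0.25) = 4.875
E[T²] = (0)²(0.125) + (3)²(0.125) + (5)²(0.5) + (8)²(0.25) = 29.625
Var(T) = E[T²] − (E[T])² = 29.625 − (4.875)² = 5.859375
sd(T) = √5.859375 ≈ 2.42

2.42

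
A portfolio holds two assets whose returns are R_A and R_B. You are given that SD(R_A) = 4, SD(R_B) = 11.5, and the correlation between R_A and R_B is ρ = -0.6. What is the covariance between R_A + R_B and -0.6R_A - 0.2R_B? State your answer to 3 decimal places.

V(R_A) = (4)² = 16;  V(R_B) = (11.5)² = 132.25
Cov(R_A,R_B) = ρ·SD(R_A)·SD(R_B) = -0.6·4·11.5 = -27.6
Cov(R_A + R_B, -0.6R_A - 0.2R_B) = (1)(-0.6)V(R_A) + (1)(-0.2)V(R_B) + [(1)(-0.2) + (1)(-0.6)]Cov(R_A,R_B)
= -0.6·16 + -0.2·132.25 + -0.8·-27.6 = -13.97

-13.970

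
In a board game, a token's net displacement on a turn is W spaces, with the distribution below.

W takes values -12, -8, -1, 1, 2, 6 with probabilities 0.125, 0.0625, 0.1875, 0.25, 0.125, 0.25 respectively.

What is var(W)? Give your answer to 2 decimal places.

E[W] = (-12)(0.125) + (-8)(0.0625) + (-1)(0.1875) + (1)(0.25) + (2)(0.125) + (6)(0.25) = -0.1875
E[W²] = (-12)²(0.125) + (-8)²(0.0625) + (-1)²(0.1875) + (1)²(0.25) + (2)²(0.125) + (6)²(0.25) = 31.9375
var(W) = E[W²] − (E[W])² = 31.9375 − (-0.1875)² = 31.90234375

31.90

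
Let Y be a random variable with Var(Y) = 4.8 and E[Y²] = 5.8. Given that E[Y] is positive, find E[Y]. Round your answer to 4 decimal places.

1.0000

(E[Y])² = E[Y²] − Var(Y) = 5.8 − 4.8 = 1
E[Y] = √1 = 1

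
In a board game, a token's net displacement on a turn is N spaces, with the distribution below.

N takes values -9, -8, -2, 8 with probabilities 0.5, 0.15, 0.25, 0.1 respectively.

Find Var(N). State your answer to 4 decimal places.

28.3400

E[N] = (-9)(0.5) + (-8)(0.15) + (-2)(0.25) + (8)(0.1) = -5.4
E[N²] = (-9)²(0.5) + (-8)²(0.15) + (-2)²(0.25) + (8)²(0.1) = 57.5
Var(N) = E[N²] − (E[N])² = 57.5 − (-5.4)² = 28.34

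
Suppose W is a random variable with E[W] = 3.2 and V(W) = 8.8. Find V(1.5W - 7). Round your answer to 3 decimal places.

19.800

V(1.5W - 7) = (1.5)²·V(W) = 2.25·8.8 = 19.8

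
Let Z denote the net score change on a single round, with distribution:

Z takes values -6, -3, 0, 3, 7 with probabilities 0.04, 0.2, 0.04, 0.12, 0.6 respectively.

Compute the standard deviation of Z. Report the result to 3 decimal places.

E[Z] = (-6)(0.04) + (-3)(0.2) + (0)(0.04) + (3)(0.12) + (7)(0.6) = 3.72
E[Z²] = (-6)²(0.04) + (-3)²(0.2) + (0)²(0.04) + (3)²(0.12) + (7)²(0.6) = 33.72
Var(Z) = E[Z²] − (E[Z])² = 33.72 − (3.72)² = 19.8816
SD(Z) = √19.8816 ≈ 4.459

4.459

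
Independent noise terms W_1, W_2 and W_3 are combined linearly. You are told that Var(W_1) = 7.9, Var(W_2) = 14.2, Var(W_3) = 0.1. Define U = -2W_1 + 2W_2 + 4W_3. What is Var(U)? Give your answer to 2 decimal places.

90.00

By independence, Var(U) = (-2)²Var(W_1) + (2)²Var(W_2) + (4)²Var(W_3)
= (-2)²·7.9 + (2)²·14.2 + (4)²·0.1 = 90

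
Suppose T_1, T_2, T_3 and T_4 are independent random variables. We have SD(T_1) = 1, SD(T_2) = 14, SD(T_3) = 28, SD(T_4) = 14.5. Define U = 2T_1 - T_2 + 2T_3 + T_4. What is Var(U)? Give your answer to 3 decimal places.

3546.250

Var(T_1) = 1, Var(T_2) = 196, Var(T_3) = 784, Var(T_4) = 210.25
By independence, Var(U) = (2)²Var(T_1) + (-1)²Var(T_2) + (2)²Var(T_3) + (1)²Var(T_4)
= (2)²·1 + (-1)²·196 + (2)²·784 + (1)²·210.25 = 3546.25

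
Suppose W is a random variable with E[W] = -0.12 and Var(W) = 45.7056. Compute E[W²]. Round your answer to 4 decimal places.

45.7200

E[W²] = Var(W) + (E[W])² = 45.7056 + (-0.12)² = 45.72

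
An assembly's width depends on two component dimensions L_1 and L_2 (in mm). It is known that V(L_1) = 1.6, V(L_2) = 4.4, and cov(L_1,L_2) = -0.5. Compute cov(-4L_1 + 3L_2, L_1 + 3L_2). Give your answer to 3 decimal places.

37.700

cov(-4L_1 + 3L_2, L_1 + 3L_2) = (-4)(1)V(L_1) + (3)(3)V(L_2) + [(-4)(3) + (3)(1)]cov(L_1,L_2)
= -4·1.6 + 9·4.4 + -9·-0.5 = 37.7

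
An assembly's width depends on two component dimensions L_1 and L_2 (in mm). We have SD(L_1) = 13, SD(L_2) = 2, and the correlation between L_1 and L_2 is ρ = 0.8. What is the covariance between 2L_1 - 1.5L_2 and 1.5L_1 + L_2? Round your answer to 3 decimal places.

495.800

Var(L_1) = (13)² = 169;  Var(L_2) = (2)² = 4
Cov(L_1,L_2) = ρ·SD(L_1)·SD(L_2) = 0.8·13·2 = 20.8
Cov(2L_1 - 1.5L_2, 1.5L_1 + L_2) = (2)(1.5)Var(L_1) + (-1.5)(1)Var(L_2) + [(2)(1) + (-1.5)(1.5)]Cov(L_1,L_2)
= 3·169 + -1.5·4 + -0.25·20.8 = 495.8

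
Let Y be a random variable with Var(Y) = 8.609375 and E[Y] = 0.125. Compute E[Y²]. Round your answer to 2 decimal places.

E[Y²] = Var(Y) + (E[Y])² = 8.609375 + (0.125)² = 8.625

8.63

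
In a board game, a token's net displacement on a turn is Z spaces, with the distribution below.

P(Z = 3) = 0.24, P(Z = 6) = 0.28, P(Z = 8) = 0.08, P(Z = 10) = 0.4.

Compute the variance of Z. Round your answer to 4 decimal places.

7.7984

E[Z] = (3)(0.24) + (6)(0.28) + (8)(0.08) + (10)(0.4) = 7.04
E[Z²] = (3)²(0.24) + (6)²(0.28) + (8)²(0.08) + (10)²(0.4) = 57.36
Var(Z) = E[Z²] − (E[Z])² = 57.36 − (7.04)² = 7.7984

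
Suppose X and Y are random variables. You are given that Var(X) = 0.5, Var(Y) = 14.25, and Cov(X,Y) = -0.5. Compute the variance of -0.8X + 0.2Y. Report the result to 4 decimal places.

Var(-0.8X + 0.2Y) = (-0.8)²·Var(X) + (0.2)²·Var(Y) + 2·(-0.8)·(0.2)·Cov(X,Y)
= 0.64·0.5 + 0.04·14.25 + -0.32·-0.5 = 1.05

1.0500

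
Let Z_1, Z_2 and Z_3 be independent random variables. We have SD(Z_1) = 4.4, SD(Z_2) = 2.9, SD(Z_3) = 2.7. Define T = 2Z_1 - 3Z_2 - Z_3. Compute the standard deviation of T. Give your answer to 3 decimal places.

Var(Z_1) = 19.36, Var(Z_2) = 8.41, Var(Z_3) = 7.29
By independence, Var(T) = (2)²Var(Z_1) + (-3)²Var(Z_2) + (-1)²Var(Z_3)
= (2)²·19.36 + (-3)²·8.41 + (-1)²·7.29 = 160.42
SD(T) = √160.42 ≈ 12.666

12.666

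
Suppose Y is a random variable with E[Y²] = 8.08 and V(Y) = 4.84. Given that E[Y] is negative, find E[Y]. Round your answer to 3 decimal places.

-1.800

(E[Y])² = E[Y²] − V(Y) = 8.08 − 4.84 = 3.24
E[Y] = −√3.24 = -1.8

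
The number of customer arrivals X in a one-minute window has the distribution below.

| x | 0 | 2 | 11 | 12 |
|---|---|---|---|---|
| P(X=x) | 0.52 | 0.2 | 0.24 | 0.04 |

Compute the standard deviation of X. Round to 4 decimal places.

E[X] = (0)(0.52) + (2)(0.2) + (11)(0.24) + (12)(0.04) = 3.52
E[X²] = (0)²(0.52) + (2)²(0.2) + (11)²(0.24) + (12)²(0.04) = 35.6
var(X) = E[X²] − (E[X])² = 35.6 − (3.52)² = 23.2096
SD(X) = √23.2096 ≈ 4.8176

4.8176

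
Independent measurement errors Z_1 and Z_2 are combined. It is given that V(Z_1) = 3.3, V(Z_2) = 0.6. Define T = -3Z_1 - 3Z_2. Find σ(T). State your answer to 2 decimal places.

By independence, V(T) = (-3)²V(Z_1) + (-3)²V(Z_2)
= (-3)²·3.3 + (-3)²·0.6 = 35.1
σ(T) = √35.1 ≈ 5.92

5.92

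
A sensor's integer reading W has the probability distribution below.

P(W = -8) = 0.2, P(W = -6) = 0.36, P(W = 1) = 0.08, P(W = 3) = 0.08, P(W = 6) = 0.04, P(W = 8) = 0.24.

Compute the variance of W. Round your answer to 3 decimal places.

41.722

E[W] = (-8)(0.2) + (-6)(0.36) + (1)(0.08) + (3)(0.08) + (6)(0.04) + (8)(0.24) = -1.28
E[W²] = (-8)²(0.2) + (-6)²(0.36) + (1)²(0.08) + (3)²(0.08) + (6)²(0.04) + (8)²(0.24) = 43.36
var(W) = E[W²] − (E[W])² = 43.36 − (-1.28)² = 41.7216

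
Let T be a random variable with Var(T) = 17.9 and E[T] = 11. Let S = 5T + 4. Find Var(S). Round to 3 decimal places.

Var(5T + 4) = (5)²·Var(T) = 25·17.9 = 447.5

447.500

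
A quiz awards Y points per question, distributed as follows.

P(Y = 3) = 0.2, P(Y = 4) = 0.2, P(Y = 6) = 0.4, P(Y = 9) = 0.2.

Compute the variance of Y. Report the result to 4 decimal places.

4.2400

E[Y] = (3)(0.2) + (4)(0.2) + (6)(0.4) + (9)(0.2) = 5.6
E[Y²] = (3)²(0.2) + (4)²(0.2) + (6)²(0.4) + (9)²(0.2) = 35.6
var(Y) = E[Y²] − (E[Y])² = 35.6 − (5.6)² = 4.24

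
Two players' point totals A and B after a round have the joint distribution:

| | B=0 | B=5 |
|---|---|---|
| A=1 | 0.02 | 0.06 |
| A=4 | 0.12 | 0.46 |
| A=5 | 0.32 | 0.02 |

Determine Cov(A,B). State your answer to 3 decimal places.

-1.070

E[A] = 4.1,  E[B] = 2.7
E[AB] = 10
Cov(A,B) = E[AB] − E[A]E[B] = 10 − (4.1)(2.7) = -1.07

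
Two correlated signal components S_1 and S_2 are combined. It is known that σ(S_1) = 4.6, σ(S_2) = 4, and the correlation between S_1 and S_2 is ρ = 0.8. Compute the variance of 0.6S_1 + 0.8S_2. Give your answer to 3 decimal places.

V(S_1) = (4.6)² = 21.16;  V(S_2) = (4)² = 16
Cov(S_1,S_2) = ρ·σ(S_1)·σ(S_2) = 0.8·4.6·4 = 14.72
V(0.6S_1 + 0.8S_2) = (0.6)²·V(S_1) + (0.8)²·V(S_2) + 2·(0.6)·(0.8)·Cov(S_1,S_2)
= 0.36·21.16 + 0.64·16 + 0.96·14.72 = 31.9888

31.989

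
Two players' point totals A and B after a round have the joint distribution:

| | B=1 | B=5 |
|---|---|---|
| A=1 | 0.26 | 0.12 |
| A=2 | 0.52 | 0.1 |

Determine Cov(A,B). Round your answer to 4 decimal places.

E[A] = 1.62,  E[B] = 1.88
E[AB] = 2.9
Cov(A,B) = E[AB] − E[A]E[B] = 2.9 − (1.62)(1.88) = -0.1456

-0.1456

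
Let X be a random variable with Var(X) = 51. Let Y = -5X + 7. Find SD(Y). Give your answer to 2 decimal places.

35.71

Var(-5X + 7) = (-5)²·51 = 1275
SD(Y) = √1275 ≈ 35.71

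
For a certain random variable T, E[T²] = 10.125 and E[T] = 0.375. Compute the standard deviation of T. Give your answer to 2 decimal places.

3.16

var(T) = 10.125 − (0.375)² = 9.984375
SD(T) = √9.984375 ≈ 3.16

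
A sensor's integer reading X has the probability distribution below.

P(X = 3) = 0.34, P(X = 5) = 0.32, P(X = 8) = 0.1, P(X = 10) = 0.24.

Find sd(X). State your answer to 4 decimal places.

E[X] = (3)(0.34) + (5)(0.32) + (8)(0.1) + (10)(0.24) = 5.82
E[X²] = (3)²(0.34) + (5)²(0.32) + (8)²(0.1) + (10)²(0.24) = 41.46
Var(X) = E[X²] − (E[X])² = 41.46 − (5.82)² = 7.5876
sd(X) = √7.5876 ≈ 2.7546

2.7546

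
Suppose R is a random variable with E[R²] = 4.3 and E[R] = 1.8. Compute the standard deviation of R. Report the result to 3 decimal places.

1.030

V(R) = 4.3 − (1.8)² = 1.06
sd(R) = √1.06 ≈ 1.030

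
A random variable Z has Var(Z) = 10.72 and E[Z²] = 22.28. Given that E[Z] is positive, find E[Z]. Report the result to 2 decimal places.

3.40

(E[Z])² = E[Z²] − Var(Z) = 22.28 − 10.72 = 11.56
E[Z] = √11.56 = 3.4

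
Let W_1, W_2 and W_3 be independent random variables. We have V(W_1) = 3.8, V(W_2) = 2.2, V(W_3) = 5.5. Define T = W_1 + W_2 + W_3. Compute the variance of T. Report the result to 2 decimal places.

11.50

By independence, V(T) = (1)²V(W_1) + (1)²V(W_2) + (1)²V(W_3)
= (1)²·3.8 + (1)²·2.2 + (1)²·5.5 = 11.5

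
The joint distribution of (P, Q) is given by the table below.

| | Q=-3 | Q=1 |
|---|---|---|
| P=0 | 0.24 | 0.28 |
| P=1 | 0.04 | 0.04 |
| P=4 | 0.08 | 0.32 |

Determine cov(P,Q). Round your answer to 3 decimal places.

E[P] = 1.68,  E[Q] = -0.44
E[PQ] = 0.24
cov(P,Q) = E[PQ] − E[P]E[Q] = 0.24 − (1.68)(-0.44) = 0.9792

0.979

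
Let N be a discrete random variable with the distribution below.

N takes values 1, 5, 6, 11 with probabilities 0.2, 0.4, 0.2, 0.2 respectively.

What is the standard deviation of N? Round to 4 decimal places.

3.2000

E[N] = (1)(0.2) + (5)(0.4) + (6)(0.2) + (11)(0.2) = 5.6
E[N²] = (1)²(0.2) + (5)²(0.4) + (6)²(0.2) + (11)²(0.2) = 41.6
Var(N) = E[N²] − (E[N])² = 41.6 − (5.6)² = 10.24
sd(N) = √10.24 ≈ 3.2000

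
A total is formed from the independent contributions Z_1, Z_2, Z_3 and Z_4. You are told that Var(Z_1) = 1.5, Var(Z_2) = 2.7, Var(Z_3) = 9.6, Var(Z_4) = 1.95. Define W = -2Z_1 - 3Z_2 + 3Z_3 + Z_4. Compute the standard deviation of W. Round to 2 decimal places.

By independence, Var(W) = (-2)²Var(Z_1) + (-3)²Var(Z_2) + (3)²Var(Z_3) + (1)²Var(Z_4)
= (-2)²·1.5 + (-3)²·2.7 + (3)²·9.6 + (1)²·1.95 = 118.65
SD(W) = √118.65 ≈ 10.89

10.89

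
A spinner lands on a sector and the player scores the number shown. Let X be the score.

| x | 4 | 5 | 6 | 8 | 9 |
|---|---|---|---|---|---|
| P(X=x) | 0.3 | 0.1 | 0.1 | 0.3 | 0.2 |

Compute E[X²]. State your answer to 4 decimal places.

E[X²] = (4)²(0.3) + (5)²(0.1) + (6)²(0.1) + (8)²(0.3) + (9)²(0.2) = 46.3

46.3000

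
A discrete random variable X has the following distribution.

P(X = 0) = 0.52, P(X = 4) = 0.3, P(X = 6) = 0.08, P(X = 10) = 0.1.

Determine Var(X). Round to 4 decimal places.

10.4976

E[X] = (0)(0.52) + (4)(0.3) + (6)(0.08) + (10)(0.1) = 2.68
E[X²] = (0)²(0.52) + (4)²(0.3) + (6)²(0.08) + (10)²(0.1) = 17.68
Var(X) = E[X²] − (E[X])² = 17.68 − (2.68)² = 10.4976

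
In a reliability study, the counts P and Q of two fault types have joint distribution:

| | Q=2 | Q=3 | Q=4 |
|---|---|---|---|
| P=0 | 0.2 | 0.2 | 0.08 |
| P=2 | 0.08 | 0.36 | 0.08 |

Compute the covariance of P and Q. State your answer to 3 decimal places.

E[P] = 1.04,  E[Q] = 2.88
E[PQ] = 3.12
Cov(P,Q) = E[PQ] − E[P]E[Q] = 3.12 − (1.04)(2.88) = 0.1248

0.125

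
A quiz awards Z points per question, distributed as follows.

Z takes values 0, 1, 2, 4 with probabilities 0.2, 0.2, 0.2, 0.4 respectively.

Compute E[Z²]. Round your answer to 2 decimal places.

E[Z²] = (0)²(0.2) + (1)²(0.2) + (2)²(0.2) + (4)²(0.4) = 7.4

7.40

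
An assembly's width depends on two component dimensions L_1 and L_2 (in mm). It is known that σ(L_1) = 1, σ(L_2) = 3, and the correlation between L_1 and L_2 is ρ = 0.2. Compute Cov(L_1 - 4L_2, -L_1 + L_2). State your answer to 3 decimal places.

-34.000

V(L_1) = (1)² = 1;  V(L_2) = (3)² = 9
Cov(L_1,L_2) = ρ·σ(L_1)·σ(L_2) = 0.2·1·3 = 0.6
Cov(L_1 - 4L_2, -L_1 + L_2) = (1)(-1)V(L_1) + (-4)(1)V(L_2) + [(1)(1) + (-4)(-1)]Cov(L_1,L_2)
= -1·1 + -4·9 + 5·0.6 = -34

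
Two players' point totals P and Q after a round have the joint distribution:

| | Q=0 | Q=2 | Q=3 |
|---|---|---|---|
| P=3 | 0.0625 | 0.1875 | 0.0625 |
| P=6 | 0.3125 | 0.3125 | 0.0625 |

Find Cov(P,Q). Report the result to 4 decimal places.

-0.3984

E[P] = 5.0625,  E[Q] = 1.375
E[PQ] = 6.5625
Cov(P,Q) = E[PQ] − E[P]E[Q] = 6.5625 − (5.0625)(1.375) = -0.3984375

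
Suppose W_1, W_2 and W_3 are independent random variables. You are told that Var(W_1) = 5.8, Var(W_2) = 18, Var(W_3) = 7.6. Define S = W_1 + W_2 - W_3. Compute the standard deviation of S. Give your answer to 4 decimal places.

By independence, Var(S) = (1)²Var(W_1) + (1)²Var(W_2) + (-1)²Var(W_3)
= (1)²·5.8 + (1)²·18 + (-1)²·7.6 = 31.4
SD(S) = √31.4 ≈ 5.6036

5.6036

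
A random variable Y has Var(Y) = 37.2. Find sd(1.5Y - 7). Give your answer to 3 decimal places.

9.149

Var(1.5Y - 7) = (1.5)²·37.2 = 83.7
sd(1.5Y - 7) = √83.7 ≈ 9.149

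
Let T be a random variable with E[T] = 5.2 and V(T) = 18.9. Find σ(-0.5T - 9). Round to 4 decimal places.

V(-0.5T - 9) = (-0.5)²·18.9 = 4.725
σ(-0.5T - 9) = √4.725 ≈ 2.1737

2.1737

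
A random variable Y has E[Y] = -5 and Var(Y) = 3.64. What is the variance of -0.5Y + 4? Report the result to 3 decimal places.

0.910

Var(-0.5Y + 4) = (-0.5)²·Var(Y) = 0.25·3.64 = 0.91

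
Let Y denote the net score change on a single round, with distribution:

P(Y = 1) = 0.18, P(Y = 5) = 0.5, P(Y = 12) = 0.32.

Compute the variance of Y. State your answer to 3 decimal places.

E[Y] = (1)(0.18) + (5)(0.5) + (12)(0.32) = 6.52
E[Y²] = (1)²(0.18) + (5)²(0.5) + (12)²(0.32) = 58.76
Var(Y) = E[Y²] − (E[Y])² = 58.76 − (6.52)² = 16.2496

16.250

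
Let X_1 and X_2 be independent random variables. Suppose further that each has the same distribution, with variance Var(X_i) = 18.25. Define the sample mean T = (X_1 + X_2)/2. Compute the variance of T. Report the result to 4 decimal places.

9.1250

By independence, Var(T) = (0.5)²Var(X_1) + (0.5)²Var(X_2)
= (0.5)²·18.25 + (0.5)²·18.25 = 9.125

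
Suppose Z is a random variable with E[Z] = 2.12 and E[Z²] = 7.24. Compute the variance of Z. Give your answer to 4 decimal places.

V(Z) = 7.24 − (2.12)² = 2.7456

2.7456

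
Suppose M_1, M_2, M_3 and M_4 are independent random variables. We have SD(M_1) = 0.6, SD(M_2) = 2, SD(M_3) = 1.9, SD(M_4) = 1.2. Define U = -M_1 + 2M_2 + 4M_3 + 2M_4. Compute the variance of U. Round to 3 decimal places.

79.880

var(M_1) = 0.36, var(M_2) = 4, var(M_3) = 3.61, var(M_4) = 1.44
By independence, var(U) = (-1)²var(M_1) + (2)²var(M_2) + (4)²var(M_3) + (2)²var(M_4)
= (-1)²·0.36 + (2)²·4 + (4)²·3.61 + (2)²·1.44 = 79.88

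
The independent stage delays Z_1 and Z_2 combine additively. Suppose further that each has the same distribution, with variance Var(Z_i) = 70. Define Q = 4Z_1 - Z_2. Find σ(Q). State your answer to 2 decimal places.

34.50

By independence, Var(Q) = (4)²Var(Z_1) + (-1)²Var(Z_2)
= (4)²·70 + (-1)²·70 = 1190
σ(Q) = √1190 ≈ 34.50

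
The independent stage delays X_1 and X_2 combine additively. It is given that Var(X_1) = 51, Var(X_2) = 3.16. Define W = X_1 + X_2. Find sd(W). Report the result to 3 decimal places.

By independence, Var(W) = (1)²Var(X_1) + (1)²Var(X_2)
= (1)²·51 + (1)²·3.16 = 54.16
sd(W) = √54.16 ≈ 7.359

7.359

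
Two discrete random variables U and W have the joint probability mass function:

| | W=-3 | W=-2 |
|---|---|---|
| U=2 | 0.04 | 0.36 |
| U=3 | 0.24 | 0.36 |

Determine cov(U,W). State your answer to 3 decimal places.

-0.072

E[U] = 2.6,  E[W] = -2.28
E[UW] = -6
cov(U,W) = E[UW] − E[U]E[W] = -6 − (2.6)(-2.28) = -0.072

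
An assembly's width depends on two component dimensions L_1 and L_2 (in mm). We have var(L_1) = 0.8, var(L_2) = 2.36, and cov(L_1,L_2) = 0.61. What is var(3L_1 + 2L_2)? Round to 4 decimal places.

23.9600

var(3L_1 + 2L_2) = (3)²·var(L_1) + (2)²·var(L_2) + 2·(3)·(2)·cov(L_1,L_2)
= 9·0.8 + 4·2.36 + 12·0.61 = 23.96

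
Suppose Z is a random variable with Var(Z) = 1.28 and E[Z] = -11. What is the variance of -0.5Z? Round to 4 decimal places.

0.3200

Var(-0.5Z) = (-0.5)²·Var(Z) = 0.25·1.28 = 0.32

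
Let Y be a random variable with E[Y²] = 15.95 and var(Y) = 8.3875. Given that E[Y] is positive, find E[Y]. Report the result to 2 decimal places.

2.75

(E[Y])² = E[Y²] − var(Y) = 15.95 − 8.3875 = 7.5625
E[Y] = √7.5625 = 2.75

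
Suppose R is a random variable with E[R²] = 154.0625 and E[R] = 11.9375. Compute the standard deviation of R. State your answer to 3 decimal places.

var(R) = 154.0625 − (11.9375)² = 11.55859375
σ(R) = √11.55859375 ≈ 3.400

3.400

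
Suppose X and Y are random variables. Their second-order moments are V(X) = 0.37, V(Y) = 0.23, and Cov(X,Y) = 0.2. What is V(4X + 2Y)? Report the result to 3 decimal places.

10.040

V(4X + 2Y) = (4)²·V(X) + (2)²·V(Y) + 2·(4)·(2)·Cov(X,Y)
= 16·0.37 + 4·0.23 + 16·0.2 = 10.04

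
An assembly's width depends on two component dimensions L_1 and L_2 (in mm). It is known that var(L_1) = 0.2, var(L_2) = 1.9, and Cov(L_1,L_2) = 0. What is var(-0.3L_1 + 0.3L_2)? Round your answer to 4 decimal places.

0.1890

var(-0.3L_1 + 0.3L_2) = (-0.3)²·var(L_1) + (0.3)²·var(L_2) + 2·(-0.3)·(0.3)·Cov(L_1,L_2)
= 0.09·0.2 + 0.09·1.9 + -0.18·0 = 0.189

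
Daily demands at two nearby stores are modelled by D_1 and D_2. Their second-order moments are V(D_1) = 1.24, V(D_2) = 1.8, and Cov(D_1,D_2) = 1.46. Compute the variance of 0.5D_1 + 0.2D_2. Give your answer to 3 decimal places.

0.674

V(0.5D_1 + 0.2D_2) = (0.5)²·V(D_1) + (0.2)²·V(D_2) + 2·(0.5)·(0.2)·Cov(D_1,D_2)
= 0.25·1.24 + 0.04·1.8 + 0.2·1.46 = 0.674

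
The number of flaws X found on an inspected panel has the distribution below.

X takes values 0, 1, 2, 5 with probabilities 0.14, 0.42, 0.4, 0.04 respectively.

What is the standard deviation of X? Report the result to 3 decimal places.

E[X] = (0)(0.14) + (1)(0.42) + (2)(0.4) + (5)(0.04) = 1.42
E[X²] = (0)²(0.14) + (1)²(0.42) + (2)²(0.4) + (5)²(0.04) = 3.02
var(X) = E[X²] − (E[X])² = 3.02 − (1.42)² = 1.0036
SD(X) = √1.0036 ≈ 1.002

1.002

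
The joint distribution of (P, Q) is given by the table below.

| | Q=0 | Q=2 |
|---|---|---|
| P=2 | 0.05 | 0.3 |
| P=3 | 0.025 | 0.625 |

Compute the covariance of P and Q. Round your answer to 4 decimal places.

E[P] = 2.65,  E[Q] = 1.85
E[PQ] = 4.95
Cov(P,Q) = E[PQ] − E[P]E[Q] = 4.95 − (2.65)(1.85) = 0.0475

0.0475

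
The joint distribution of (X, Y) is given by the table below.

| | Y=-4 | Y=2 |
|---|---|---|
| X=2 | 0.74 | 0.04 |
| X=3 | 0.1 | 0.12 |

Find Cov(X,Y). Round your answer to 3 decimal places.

E[X] = 2.22,  E[Y] = -3.04
E[XY] = -6.24
Cov(X,Y) = E[XY] − E[X]E[Y] = -6.24 − (2.22)(-3.04) = 0.5088

0.509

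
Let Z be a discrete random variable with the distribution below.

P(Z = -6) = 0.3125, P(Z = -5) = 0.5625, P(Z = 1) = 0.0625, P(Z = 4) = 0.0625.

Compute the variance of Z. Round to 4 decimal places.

7.2344

E[Z] = (-6)(0.3125) + (-5)(0.5625) + (1)(0.0625) + (4)(0.0625) = -4.375
E[Z²] = (-6)²(0.3125) + (-5)²(0.5625) + (1)²(0.0625) + (4)²(0.0625) = 26.375
V(Z) = E[Z²] − (E[Z])² = 26.375 − (-4.375)² = 7.234375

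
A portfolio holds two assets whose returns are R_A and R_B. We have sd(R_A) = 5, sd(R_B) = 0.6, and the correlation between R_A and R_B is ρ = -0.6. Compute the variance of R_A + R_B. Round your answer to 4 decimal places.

21.7600

var(R_A) = (5)² = 25;  var(R_B) = (0.6)² = 0.36
cov(R_A,R_B) = ρ·sd(R_A)·sd(R_B) = -0.6·5·0.6 = -1.8
var(R_A + R_B) = (1)²·var(R_A) + (1)²·var(R_B) + 2·(1)·(1)·cov(R_A,R_B)
= 1·25 + 1·0.36 + 2·-1.8 = 21.76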